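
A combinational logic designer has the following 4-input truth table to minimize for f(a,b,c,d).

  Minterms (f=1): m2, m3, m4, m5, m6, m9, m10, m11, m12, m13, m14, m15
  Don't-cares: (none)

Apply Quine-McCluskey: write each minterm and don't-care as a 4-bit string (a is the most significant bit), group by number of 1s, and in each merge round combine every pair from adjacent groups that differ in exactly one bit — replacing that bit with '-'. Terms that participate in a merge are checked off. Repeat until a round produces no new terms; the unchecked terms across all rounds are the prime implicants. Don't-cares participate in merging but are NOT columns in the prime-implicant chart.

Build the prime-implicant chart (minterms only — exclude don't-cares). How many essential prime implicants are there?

[col 0] 0010*, 0011*, 0100*, 0101*, 0110*, 1001*, 1010*, 1011*, 1100*, 1101*, 1110*, 1111*
[col 1] -010*, -011*, -100*, -101*, -110*, 0-10*, 001-*, 01-0*, 010-*, 1-01*, 1-10*, 1-11*, 10-1*, 101-*, 11-0*, 11-1*, 110-*, 111-*
[col 2] --10, -01-, -1-0, -10-, 1--1, 1-1-, 11--
Prime implicants: --10, -01-, -1-0, -10-, 1--1, 1-1-, 11--
PI chart (minterm → PIs covering it):
  2 | --10,-01-
  3 | -01-  (sole → essential)
  4 | -1-0,-10-
  5 | -10-  (sole → essential)
  6 | --10,-1-0
  9 | 1--1  (sole → essential)
  10 | --10,-01-,1-1-
  11 | -01-,1--1,1-1-
  12 | -1-0,-10-,11--
  13 | -10-,1--1,11--
  14 | --10,-1-0,1-1-,11--
  15 | 1--1,1-1-,11--
Essential prime implicants: -01-, -10-, 1--1

3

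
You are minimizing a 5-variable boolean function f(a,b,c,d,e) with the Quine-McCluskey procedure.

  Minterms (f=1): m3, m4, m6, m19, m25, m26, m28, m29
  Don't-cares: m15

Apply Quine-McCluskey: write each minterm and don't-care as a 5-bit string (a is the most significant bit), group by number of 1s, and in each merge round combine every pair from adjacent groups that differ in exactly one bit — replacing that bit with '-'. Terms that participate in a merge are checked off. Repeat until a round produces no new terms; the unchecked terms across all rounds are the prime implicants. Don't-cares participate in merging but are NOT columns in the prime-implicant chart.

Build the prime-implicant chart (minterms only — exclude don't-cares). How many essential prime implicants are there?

5

[col 0] 00011*, 00100*, 00110*, 01111, 10011*, 11001*, 11010, 11100*, 11101*
[col 1] -0011, 001-0, 11-01, 1110-
Prime implicants: -0011, 001-0, 01111, 11-01, 11010, 1110-
PI chart (minterm → PIs covering it):
  3 | -0011  (sole → essential)
  4 | 001-0  (sole → essential)
  6 | 001-0  (sole → essential)
  19 | -0011  (sole → essential)
  25 | 11-01  (sole → essential)
  26 | 11010  (sole → essential)
  28 | 1110-  (sole → essential)
  29 | 11-01,1110-
Essential prime implicants: -0011, 001-0, 11-01, 11010, 1110-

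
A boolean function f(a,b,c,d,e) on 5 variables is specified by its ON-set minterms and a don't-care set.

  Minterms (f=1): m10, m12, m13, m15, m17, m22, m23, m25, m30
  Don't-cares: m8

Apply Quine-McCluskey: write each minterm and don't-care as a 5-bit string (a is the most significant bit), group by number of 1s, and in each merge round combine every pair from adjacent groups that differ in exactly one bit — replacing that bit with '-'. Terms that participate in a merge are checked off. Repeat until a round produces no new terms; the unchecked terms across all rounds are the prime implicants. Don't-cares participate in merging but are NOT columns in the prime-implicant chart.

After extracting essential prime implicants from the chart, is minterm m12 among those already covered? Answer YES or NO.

[col 0] 01000*, 01010*, 01100*, 01101*, 01111*, 10001*, 10110*, 10111*, 11001*, 11110*
[col 1] 01-00, 010-0, 011-1, 0110-, 1-001, 1-110, 1011-
Prime implicants: 01-00, 010-0, 011-1, 0110-, 1-001, 1-110, 1011-
PI chart (minterm → PIs covering it):
  10 | 010-0  (sole → essential)
  12 | 01-00,0110-
  13 | 011-1,0110-
  15 | 011-1  (sole → essential)
  17 | 1-001  (sole → essential)
  22 | 1-110,1011-
  23 | 1011-  (sole → essential)
  25 | 1-001  (sole → essential)
  30 | 1-110  (sole → essential)
Essential prime implicants: 010-0, 011-1, 1-001, 1-110, 1011-

NO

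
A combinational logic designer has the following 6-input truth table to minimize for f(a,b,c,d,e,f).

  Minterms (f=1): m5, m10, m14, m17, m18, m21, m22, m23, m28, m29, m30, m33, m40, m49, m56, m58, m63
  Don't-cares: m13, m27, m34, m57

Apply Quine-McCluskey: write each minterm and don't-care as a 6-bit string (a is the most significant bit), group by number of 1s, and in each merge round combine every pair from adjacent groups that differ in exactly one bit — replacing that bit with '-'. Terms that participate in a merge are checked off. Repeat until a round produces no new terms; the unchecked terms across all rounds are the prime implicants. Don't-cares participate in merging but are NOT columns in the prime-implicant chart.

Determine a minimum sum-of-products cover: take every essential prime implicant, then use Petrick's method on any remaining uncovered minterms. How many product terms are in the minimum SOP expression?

10

[col 0] 000101*, 001010*, 001101*, 001110*, 010001*, 010010*, 010101*, 010110*, 010111*, 011011, 011100*, 011101*, 011110*, 100001*, 100010, 101000*, 110001*, 111000*, 111001*, 111010*, 111111
[col 1] -10001, 0-0101*, 0-1101*, 0-1110, 00-101*, 001-10, 01-101*, 01-110, 010-01, 010-10, 0101-1, 01011-, 0111-0, 01110-, 1-0001, 1-1000, 11-001, 1110-0, 11100-
[col 2] 0--101
Prime implicants: -10001, 0--101, 0-1110, 001-10, 01-110, 010-01, 010-10, 0101-1, 01011-, 011011, 0111-0, 01110-, 1-0001, 1-1000, 100010, 11-001, 1110-0, 11100-, 111111
PI chart (minterm → PIs covering it):
  5 | 0--101  (sole → essential)
  10 | 001-10  (sole → essential)
  14 | 0-1110,001-10
  17 | -10001,010-01
  18 | 010-10  (sole → essential)
  21 | 0--101,010-01,0101-1
  22 | 01-110,010-10,01011-
  23 | 0101-1,01011-
  28 | 0111-0,01110-
  29 | 0--101,01110-
  30 | 0-1110,01-110,0111-0
  33 | 1-0001  (sole → essential)
  40 | 1-1000  (sole → essential)
  49 | -10001,1-0001,11-001
  56 | 1-1000,1110-0,11100-
  58 | 1110-0  (sole → essential)
  63 | 111111  (sole → essential)
Essential prime implicants: 0--101, 001-10, 010-10, 1-0001, 1-1000, 1110-0, 111111
Petrick residual → -10001, 0101-1, 0111-0
Minimum SOP uses 10 PIs: bc'd'e'f + a'de'f + a'b'cef' + a'bc'ef' + a'bc'df + a'bcdf' + ac'd'e'f + acd'e'f' + abcd'f' + abcdef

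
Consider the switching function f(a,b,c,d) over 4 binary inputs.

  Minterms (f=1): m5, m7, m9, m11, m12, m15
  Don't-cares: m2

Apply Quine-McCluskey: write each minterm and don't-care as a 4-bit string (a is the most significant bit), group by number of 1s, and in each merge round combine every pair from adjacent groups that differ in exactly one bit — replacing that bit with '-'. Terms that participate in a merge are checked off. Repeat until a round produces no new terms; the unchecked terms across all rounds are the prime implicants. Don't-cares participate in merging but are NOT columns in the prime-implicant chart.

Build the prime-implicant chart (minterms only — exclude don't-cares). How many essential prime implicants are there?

Round 0: 0010 0101✓ 0111✓ 1001✓ 1011✓ 1100 1111✓
Round 1: -111 01-1 1-11 10-1
PIs = {-111, 0010, 01-1, 1-11, 10-1, 1100}
Coverage chart:
  m5: 01-1 ←essential
  m7: -111,01-1
  m9: 10-1 ←essential
  m11: 1-11,10-1
  m12: 1100 ←essential
  m15: -111,1-11
Essential: 01-1, 10-1, 1100

3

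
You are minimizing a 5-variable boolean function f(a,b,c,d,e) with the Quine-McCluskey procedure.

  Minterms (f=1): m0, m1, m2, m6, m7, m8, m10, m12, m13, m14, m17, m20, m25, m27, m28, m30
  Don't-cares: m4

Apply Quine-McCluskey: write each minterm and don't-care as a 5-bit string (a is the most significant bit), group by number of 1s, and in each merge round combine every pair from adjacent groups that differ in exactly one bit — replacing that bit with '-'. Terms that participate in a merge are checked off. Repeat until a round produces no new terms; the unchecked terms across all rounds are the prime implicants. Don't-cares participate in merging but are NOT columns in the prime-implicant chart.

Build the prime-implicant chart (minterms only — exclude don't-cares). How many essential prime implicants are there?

6

size-2^0 implicants → 00000(✓)  00001(✓)  00010(✓)  00100(✓)  00110(✓)  00111(✓)  01000(✓)  01010(✓)  01100(✓)  01101(✓)  01110(✓)  10001(✓)  10100(✓)  11001(✓)  11011(✓)  11100(✓)  11110(✓)
size-2^1 implicants → -0001  -0100(✓)  -1100(✓)  -1110(✓)  0-000(✓)  0-010(✓)  0-100(✓)  0-110(✓)  00-00(✓)  00-10(✓)  000-0(✓)  0000-  001-0(✓)  0011-  01-00(✓)  01-10(✓)  010-0(✓)  011-0(✓)  0110-  1-001  1-100(✓)  110-1  111-0(✓)
size-2^2 implicants → --100  -11-0  0--00(✓)  0--10(✓)  0-0-0(✓)  0-1-0(✓)  00--0(✓)  01--0(✓)
size-2^3 implicants → 0---0
Unchecked terms (primes): --100, -0001, -11-0, 0---0, 0000-, 0011-, 0110-, 1-001, 110-1
Minterm coverage:
  m0 ⊆ 0---0,0000-
  m1 ⊆ -0001,0000-
  m2 ⊆ 0---0 [E]
  m6 ⊆ 0---0,0011-
  m7 ⊆ 0011- [E]
  m8 ⊆ 0---0 [E]
  m10 ⊆ 0---0 [E]
  m12 ⊆ --100,-11-0,0---0,0110-
  m13 ⊆ 0110- [E]
  m14 ⊆ -11-0,0---0
  m17 ⊆ -0001,1-001
  m20 ⊆ --100 [E]
  m25 ⊆ 1-001,110-1
  m27 ⊆ 110-1 [E]
  m28 ⊆ --100,-11-0
  m30 ⊆ -11-0 [E]
E = {--100, -11-0, 0---0, 0011-, 0110-, 110-1}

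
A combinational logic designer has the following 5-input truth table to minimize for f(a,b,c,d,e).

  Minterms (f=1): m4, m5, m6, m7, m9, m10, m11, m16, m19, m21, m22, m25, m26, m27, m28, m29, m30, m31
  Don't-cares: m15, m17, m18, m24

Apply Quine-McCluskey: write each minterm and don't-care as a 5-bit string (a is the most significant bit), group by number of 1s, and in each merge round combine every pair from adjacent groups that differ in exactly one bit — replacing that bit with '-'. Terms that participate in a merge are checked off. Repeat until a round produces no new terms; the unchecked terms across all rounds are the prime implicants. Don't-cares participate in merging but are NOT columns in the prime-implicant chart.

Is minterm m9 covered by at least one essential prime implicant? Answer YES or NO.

YES

size-2^0 implicants → 00100(✓)  00101(✓)  00110(✓)  00111(✓)  01001(✓)  01010(✓)  01011(✓)  01111(✓)  10000(✓)  10001(✓)  10010(✓)  10011(✓)  10101(✓)  10110(✓)  11000(✓)  11001(✓)  11010(✓)  11011(✓)  11100(✓)  11101(✓)  11110(✓)  11111(✓)
size-2^1 implicants → -0101  -0110  -1001(✓)  -1010(✓)  -1011(✓)  -1111(✓)  0-111  001-0(✓)  001-1(✓)  0010-(✓)  0011-(✓)  01-11(✓)  010-1(✓)  0101-(✓)  1-000(✓)  1-001(✓)  1-010(✓)  1-011(✓)  1-101(✓)  1-110(✓)  10-01(✓)  10-10(✓)  100-0(✓)  100-1(✓)  1000-(✓)  1001-(✓)  11-00(✓)  11-01(✓)  11-10(✓)  11-11(✓)  110-0(✓)  110-1(✓)  1100-(✓)  1101-(✓)  111-0(✓)  111-1(✓)  1110-(✓)  1111-(✓)
size-2^2 implicants → -1-11  -10-1  -101-  001--  1--01  1--10  1-0-0(✓)  1-0-1(✓)  1-00-(✓)  1-01-(✓)  100--(✓)  11--0(✓)  11--1(✓)  11-0-(✓)  11-1-(✓)  110--(✓)  111--(✓)
size-2^3 implicants → 1-0--  11---
Unchecked terms (primes): -0101, -0110, -1-11, -10-1, -101-, 0-111, 001--, 1--01, 1--10, 1-0--, 11---
Minterm coverage:
  m4 ⊆ 001-- [E]
  m5 ⊆ -0101,001--
  m6 ⊆ -0110,001--
  m7 ⊆ 0-111,001--
  m9 ⊆ -10-1 [E]
  m10 ⊆ -101- [E]
  m11 ⊆ -1-11,-10-1,-101-
  m16 ⊆ 1-0-- [E]
  m19 ⊆ 1-0-- [E]
  m21 ⊆ -0101,1--01
  m22 ⊆ -0110,1--10
  m25 ⊆ -10-1,1--01,1-0--,11---
  m26 ⊆ -101-,1--10,1-0--,11---
  m27 ⊆ -1-11,-10-1,-101-,1-0--,11---
  m28 ⊆ 11--- [E]
  m29 ⊆ 1--01,11---
  m30 ⊆ 1--10,11---
  m31 ⊆ -1-11,11---
E = {-10-1, -101-, 001--, 1-0--, 11---}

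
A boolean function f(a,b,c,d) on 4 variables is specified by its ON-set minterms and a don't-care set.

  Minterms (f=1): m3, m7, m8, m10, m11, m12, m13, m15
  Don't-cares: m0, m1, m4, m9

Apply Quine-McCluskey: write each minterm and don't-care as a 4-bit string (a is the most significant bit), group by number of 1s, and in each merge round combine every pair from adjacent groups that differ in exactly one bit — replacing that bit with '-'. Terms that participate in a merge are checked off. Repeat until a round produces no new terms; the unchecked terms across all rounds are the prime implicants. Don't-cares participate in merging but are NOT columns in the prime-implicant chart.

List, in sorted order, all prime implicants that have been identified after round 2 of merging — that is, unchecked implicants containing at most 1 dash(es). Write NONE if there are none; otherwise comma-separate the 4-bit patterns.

size-2^0 implicants → 0000(✓)  0001(✓)  0011(✓)  0100(✓)  0111(✓)  1000(✓)  1001(✓)  1010(✓)  1011(✓)  1100(✓)  1101(✓)  1111(✓)
size-2^1 implicants → -000(✓)  -001(✓)  -011(✓)  -100(✓)  -111(✓)  0-00(✓)  0-11(✓)  00-1(✓)  000-(✓)  1-00(✓)  1-01(✓)  1-11(✓)  10-0(✓)  10-1(✓)  100-(✓)  101-(✓)  11-1(✓)  110-(✓)
size-2^2 implicants → --00  --11  -0-1  -00-  1--1  1-0-  10--
Unchecked terms (primes): --00, --11, -0-1, -00-, 1--1, 1-0-, 10--

NONE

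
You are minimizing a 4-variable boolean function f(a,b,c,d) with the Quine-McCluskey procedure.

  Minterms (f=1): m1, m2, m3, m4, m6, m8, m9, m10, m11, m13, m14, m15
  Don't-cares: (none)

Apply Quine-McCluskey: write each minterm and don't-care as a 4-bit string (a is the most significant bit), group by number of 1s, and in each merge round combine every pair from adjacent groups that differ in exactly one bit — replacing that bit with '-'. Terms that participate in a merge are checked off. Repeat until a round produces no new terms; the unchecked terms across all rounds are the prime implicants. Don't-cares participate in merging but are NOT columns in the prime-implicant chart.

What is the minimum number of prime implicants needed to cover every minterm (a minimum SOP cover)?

5

Round 0: 0001✓ 0010✓ 0011✓ 0100✓ 0110✓ 1000✓ 1001✓ 1010✓ 1011✓ 1101✓ 1110✓ 1111✓
Round 1: -001✓ -010✓ -011✓ -110✓ 0-10✓ 00-1✓ 001-✓ 01-0 1-01✓ 1-10✓ 1-11✓ 10-0✓ 10-1✓ 100-✓ 101-✓ 11-1✓ 111-✓
Round 2: --10 -0-1 -01- 1--1 1-1- 10--
PIs = {--10, -0-1, -01-, 01-0, 1--1, 1-1-, 10--}
Coverage chart:
  m1: -0-1 ←essential
  m2: --10,-01-
  m3: -0-1,-01-
  m4: 01-0 ←essential
  m6: --10,01-0
  m8: 10-- ←essential
  m9: -0-1,1--1,10--
  m10: --10,-01-,1-1-,10--
  m11: -0-1,-01-,1--1,1-1-,10--
  m13: 1--1 ←essential
  m14: --10,1-1-
  m15: 1--1,1-1-
Essential: -0-1, 01-0, 1--1, 10--
Petrick residual → --10
Min cover (5 terms): cd' + b'd + a'bd' + ad + ab'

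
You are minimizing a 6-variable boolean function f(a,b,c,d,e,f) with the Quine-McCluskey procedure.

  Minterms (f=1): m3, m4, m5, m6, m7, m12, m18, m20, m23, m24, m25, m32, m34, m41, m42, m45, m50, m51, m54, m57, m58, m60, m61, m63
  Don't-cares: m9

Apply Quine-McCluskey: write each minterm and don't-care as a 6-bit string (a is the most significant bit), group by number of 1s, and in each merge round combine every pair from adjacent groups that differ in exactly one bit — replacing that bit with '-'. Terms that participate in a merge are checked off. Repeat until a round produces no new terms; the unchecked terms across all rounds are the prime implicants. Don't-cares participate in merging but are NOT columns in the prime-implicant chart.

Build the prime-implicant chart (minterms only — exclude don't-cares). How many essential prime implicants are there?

14

Round 0: 000011✓ 000100✓ 000101✓ 000110✓ 000111✓ 001001✓ 001100✓ 010010✓ 010100✓ 010111✓ 011000✓ 011001✓ 100000✓ 100010✓ 101001✓ 101010✓ 101101✓ 110010✓ 110011✓ 110110✓ 111001✓ 111010✓ 111100✓ 111101✓ 111111✓
Round 1: -01001✓ -10010 -11001✓ 0-0100 0-0111 0-1001✓ 00-100 000-11 0001-0✓ 0001-1✓ 00010-✓ 00011-✓ 01100- 1-0010✓ 1-1001✓ 1-1010✓ 1-1101✓ 10-010✓ 1000-0 101-01✓ 11-010✓ 110-10 11001- 111-01✓ 1111-1 11110-
Round 2: --1001 0001-- 1--010 1-1-01
PIs = {--1001, -10010, 0-0100, 0-0111, 00-100, 000-11, 0001--, 01100-, 1--010, 1-1-01, 1000-0, 110-10, 11001-, 1111-1, 11110-}
Coverage chart:
  m3: 000-11 ←essential
  m4: 0-0100,00-100,0001--
  m5: 0001-- ←essential
  m6: 0001-- ←essential
  m7: 0-0111,000-11,0001--
  m12: 00-100 ←essential
  m18: -10010 ←essential
  m20: 0-0100 ←essential
  m23: 0-0111 ←essential
  m24: 01100- ←essential
  m25: --1001,01100-
  m32: 1000-0 ←essential
  m34: 1--010,1000-0
  m41: --1001,1-1-01
  m42: 1--010 ←essential
  m45: 1-1-01 ←essential
  m50: -10010,1--010,110-10,11001-
  m51: 11001- ←essential
  m54: 110-10 ←essential
  m57: --1001,1-1-01
  m58: 1--010 ←essential
  m60: 11110- ←essential
  m61: 1-1-01,1111-1,11110-
  m63: 1111-1 ←essential
Essential: -10010, 0-0100, 0-0111, 00-100, 000-11, 0001--, 01100-, 1--010, 1-1-01, 1000-0, 110-10, 11001-, 1111-1, 11110-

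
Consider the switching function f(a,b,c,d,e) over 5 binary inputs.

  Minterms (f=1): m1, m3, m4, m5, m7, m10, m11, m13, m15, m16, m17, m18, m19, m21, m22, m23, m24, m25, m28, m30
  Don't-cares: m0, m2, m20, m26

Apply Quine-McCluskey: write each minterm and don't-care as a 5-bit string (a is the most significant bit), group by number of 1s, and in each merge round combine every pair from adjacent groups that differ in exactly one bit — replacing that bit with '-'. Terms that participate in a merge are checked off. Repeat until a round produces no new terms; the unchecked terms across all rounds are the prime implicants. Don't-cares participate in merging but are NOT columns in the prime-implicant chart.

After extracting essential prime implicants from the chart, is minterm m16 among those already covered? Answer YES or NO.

Round 0: 00000✓ 00001✓ 00010✓ 00011✓ 00100✓ 00101✓ 00111✓ 01010✓ 01011✓ 01101✓ 01111✓ 10000✓ 10001✓ 10010✓ 10011✓ 10100✓ 10101✓ 10110✓ 10111✓ 11000✓ 11001✓ 11010✓ 11100✓ 11110✓
Round 1: -0000✓ -0001✓ -0010✓ -0011✓ -0100✓ -0101✓ -0111✓ -1010✓ 0-010✓ 0-011✓ 0-101✓ 0-111✓ 00-00✓ 00-01✓ 00-11✓ 000-0✓ 000-1✓ 0000-✓ 0001-✓ 001-1✓ 0010-✓ 01-11✓ 0101-✓ 011-1✓ 1-000✓ 1-001✓ 1-010✓ 1-100✓ 1-110✓ 10-00✓ 10-01✓ 10-10✓ 10-11✓ 100-0✓ 100-1✓ 1000-✓ 1001-✓ 101-0✓ 101-1✓ 1010-✓ 1011-✓ 11-00✓ 11-10✓ 110-0✓ 1100-✓ 111-0✓
Round 2: --010 -0-00✓ -0-01✓ -0-11✓ -00-0✓ -00-1✓ -000-✓ -001-✓ -01-1✓ -010-✓ 0--11 0-01- 0-1-1 00--1✓ 00-0-✓ 000--✓ 1--00✓ 1--10✓ 1-0-0✓ 1-00- 1-1-0✓ 10--0✓ 10--1✓ 10-0-✓ 10-1-✓ 100--✓ 101--✓ 11--0✓
Round 3: -0--1 -0-0- -00-- 1---0 10---
PIs = {--010, -0--1, -0-0-, -00--, 0--11, 0-01-, 0-1-1, 1---0, 1-00-, 10---}
Coverage chart:
  m1: -0--1,-0-0-,-00--
  m3: -0--1,-00--,0--11,0-01-
  m4: -0-0- ←essential
  m5: -0--1,-0-0-,0-1-1
  m7: -0--1,0--11,0-1-1
  m10: --010,0-01-
  m11: 0--11,0-01-
  m13: 0-1-1 ←essential
  m15: 0--11,0-1-1
  m16: -0-0-,-00--,1---0,1-00-,10---
  m17: -0--1,-0-0-,-00--,1-00-,10---
  m18: --010,-00--,1---0,10---
  m19: -0--1,-00--,10---
  m21: -0--1,-0-0-,10---
  m22: 1---0,10---
  m23: -0--1,10---
  m24: 1---0,1-00-
  m25: 1-00- ←essential
  m28: 1---0 ←essential
  m30: 1---0 ←essential
Essential: -0-0-, 0-1-1, 1---0, 1-00-

YES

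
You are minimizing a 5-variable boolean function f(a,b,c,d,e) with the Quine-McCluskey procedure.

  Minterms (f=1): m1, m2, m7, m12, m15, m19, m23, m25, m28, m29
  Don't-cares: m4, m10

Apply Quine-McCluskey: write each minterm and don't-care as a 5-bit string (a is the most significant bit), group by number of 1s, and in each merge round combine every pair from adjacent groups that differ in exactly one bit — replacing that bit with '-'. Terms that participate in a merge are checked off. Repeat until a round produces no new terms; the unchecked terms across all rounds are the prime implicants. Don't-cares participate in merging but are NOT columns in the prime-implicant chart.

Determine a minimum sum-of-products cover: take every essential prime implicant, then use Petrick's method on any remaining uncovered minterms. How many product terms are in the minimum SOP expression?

size-2^0 implicants → 00001  00010(✓)  00100(✓)  00111(✓)  01010(✓)  01100(✓)  01111(✓)  10011(✓)  10111(✓)  11001(✓)  11100(✓)  11101(✓)
size-2^1 implicants → -0111  -1100  0-010  0-100  0-111  10-11  11-01  1110-
Unchecked terms (primes): -0111, -1100, 0-010, 0-100, 0-111, 00001, 10-11, 11-01, 1110-
Minterm coverage:
  m1 ⊆ 00001 [E]
  m2 ⊆ 0-010 [E]
  m7 ⊆ -0111,0-111
  m12 ⊆ -1100,0-100
  m15 ⊆ 0-111 [E]
  m19 ⊆ 10-11 [E]
  m23 ⊆ -0111,10-11
  m25 ⊆ 11-01 [E]
  m28 ⊆ -1100,1110-
  m29 ⊆ 11-01,1110-
E = {0-010, 0-111, 00001, 10-11, 11-01}
Petrick residual → -1100
Cover = bcd'e' + a'c'de' + a'cde + a'b'c'd'e + ab'de + abd'e  |cover|=6

6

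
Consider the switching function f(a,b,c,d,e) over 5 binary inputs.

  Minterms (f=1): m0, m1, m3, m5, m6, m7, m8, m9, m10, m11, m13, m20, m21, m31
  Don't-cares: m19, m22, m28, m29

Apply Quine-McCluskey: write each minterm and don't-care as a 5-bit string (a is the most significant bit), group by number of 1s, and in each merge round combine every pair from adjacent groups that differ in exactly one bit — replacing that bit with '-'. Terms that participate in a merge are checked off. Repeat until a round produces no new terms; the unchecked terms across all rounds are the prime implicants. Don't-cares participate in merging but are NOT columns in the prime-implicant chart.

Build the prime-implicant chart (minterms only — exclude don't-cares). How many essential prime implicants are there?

3

Round 0: 00000✓ 00001✓ 00011✓ 00101✓ 00110✓ 00111✓ 01000✓ 01001✓ 01010✓ 01011✓ 01101✓ 10011✓ 10100✓ 10101✓ 10110✓ 11100✓ 11101✓ 11111✓
Round 1: -0011 -0101✓ -0110 -1101✓ 0-000✓ 0-001✓ 0-011✓ 0-101✓ 00-01✓ 00-11✓ 000-1✓ 0000-✓ 001-1✓ 0011- 01-01✓ 010-0✓ 010-1✓ 0100-✓ 0101-✓ 1-100✓ 1-101✓ 101-0 1010-✓ 111-1 1110-✓
Round 2: --101 0--01 0-0-1 0-00- 00--1 010-- 1-10-
PIs = {--101, -0011, -0110, 0--01, 0-0-1, 0-00-, 00--1, 0011-, 010--, 1-10-, 101-0, 111-1}
Coverage chart:
  m0: 0-00- ←essential
  m1: 0--01,0-0-1,0-00-,00--1
  m3: -0011,0-0-1,00--1
  m5: --101,0--01,00--1
  m6: -0110,0011-
  m7: 00--1,0011-
  m8: 0-00-,010--
  m9: 0--01,0-0-1,0-00-,010--
  m10: 010-- ←essential
  m11: 0-0-1,010--
  m13: --101,0--01
  m20: 1-10-,101-0
  m21: --101,1-10-
  m31: 111-1 ←essential
Essential: 0-00-, 010--, 111-1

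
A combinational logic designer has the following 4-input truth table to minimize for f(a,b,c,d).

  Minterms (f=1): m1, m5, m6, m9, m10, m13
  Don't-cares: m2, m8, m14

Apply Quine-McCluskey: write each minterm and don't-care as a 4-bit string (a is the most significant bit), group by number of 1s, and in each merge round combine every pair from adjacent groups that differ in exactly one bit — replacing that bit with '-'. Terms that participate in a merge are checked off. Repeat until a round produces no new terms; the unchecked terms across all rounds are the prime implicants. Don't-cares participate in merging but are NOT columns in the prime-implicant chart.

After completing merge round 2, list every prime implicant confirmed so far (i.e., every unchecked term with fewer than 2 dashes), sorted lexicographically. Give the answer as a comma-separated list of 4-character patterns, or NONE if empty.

size-2^0 implicants → 0001(✓)  0010(✓)  0101(✓)  0110(✓)  1000(✓)  1001(✓)  1010(✓)  1101(✓)  1110(✓)
size-2^1 implicants → -001(✓)  -010(✓)  -101(✓)  -110(✓)  0-01(✓)  0-10(✓)  1-01(✓)  1-10(✓)  10-0  100-
size-2^2 implicants → --01  --10
Unchecked terms (primes): --01, --10, 10-0, 100-

10-0, 100-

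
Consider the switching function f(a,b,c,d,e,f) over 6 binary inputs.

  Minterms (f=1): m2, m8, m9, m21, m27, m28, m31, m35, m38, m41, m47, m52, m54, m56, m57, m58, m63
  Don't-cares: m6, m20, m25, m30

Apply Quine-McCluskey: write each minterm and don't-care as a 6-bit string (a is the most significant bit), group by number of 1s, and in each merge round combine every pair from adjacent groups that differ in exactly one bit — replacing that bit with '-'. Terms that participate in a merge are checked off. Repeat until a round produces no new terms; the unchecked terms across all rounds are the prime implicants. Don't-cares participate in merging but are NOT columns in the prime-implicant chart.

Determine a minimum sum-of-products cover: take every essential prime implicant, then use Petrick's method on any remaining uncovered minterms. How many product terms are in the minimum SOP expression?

[col 0] 000010*, 000110*, 001000*, 001001*, 010100*, 010101*, 011001*, 011011*, 011100*, 011110*, 011111*, 100011, 100110*, 101001*, 101111*, 110100*, 110110*, 111000*, 111001*, 111010*, 111111*
[col 1] -00110, -01001*, -10100, -11001*, -11111, 0-1001*, 000-10, 00100-, 01-100, 01010-, 011-11, 0110-1, 0111-0, 01111-, 1-0110, 1-1001*, 1-1111, 1101-0, 1110-0, 11100-
[col 2] --1001
Prime implicants: --1001, -00110, -10100, -11111, 000-10, 00100-, 01-100, 01010-, 011-11, 0110-1, 0111-0, 01111-, 1-0110, 1-1111, 100011, 1101-0, 1110-0, 11100-
PI chart (minterm → PIs covering it):
  2 | 000-10  (sole → essential)
  8 | 00100-  (sole → essential)
  9 | --1001,00100-
  21 | 01010-  (sole → essential)
  27 | 011-11,0110-1
  28 | 01-100,0111-0
  31 | -11111,011-11,01111-
  35 | 100011  (sole → essential)
  38 | -00110,1-0110
  41 | --1001  (sole → essential)
  47 | 1-1111  (sole → essential)
  52 | -10100,1101-0
  54 | 1-0110,1101-0
  56 | 1110-0,11100-
  57 | --1001,11100-
  58 | 1110-0  (sole → essential)
  63 | -11111,1-1111
Essential prime implicants: --1001, 000-10, 00100-, 01010-, 1-1111, 100011, 1110-0
Petrick residual → -00110, 01-100, 011-11, 1101-0
Minimum SOP uses 11 PIs: cd'e'f + b'c'def' + a'b'c'ef' + a'b'cd'e' + a'bde'f' + a'bc'de' + a'bcef + acdef + ab'c'd'ef + abc'df' + abcd'f'

11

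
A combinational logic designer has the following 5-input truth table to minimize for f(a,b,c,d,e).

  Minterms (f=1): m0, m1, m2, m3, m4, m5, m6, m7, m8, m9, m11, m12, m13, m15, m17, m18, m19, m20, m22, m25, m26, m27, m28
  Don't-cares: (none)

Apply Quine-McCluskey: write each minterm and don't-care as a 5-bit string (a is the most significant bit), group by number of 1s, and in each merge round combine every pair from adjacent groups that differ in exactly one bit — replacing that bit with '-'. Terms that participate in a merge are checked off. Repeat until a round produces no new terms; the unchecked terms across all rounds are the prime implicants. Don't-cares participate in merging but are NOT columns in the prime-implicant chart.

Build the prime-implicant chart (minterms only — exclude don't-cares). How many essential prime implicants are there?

[col 0] 00000*, 00001*, 00010*, 00011*, 00100*, 00101*, 00110*, 00111*, 01000*, 01001*, 01011*, 01100*, 01101*, 01111*, 10001*, 10010*, 10011*, 10100*, 10110*, 11001*, 11010*, 11011*, 11100*
[col 1] -0001*, -0010*, -0011*, -0100*, -0110*, -1001*, -1011*, -1100*, 0-000*, 0-001*, 0-011*, 0-100*, 0-101*, 0-111*, 00-00*, 00-01*, 00-10*, 00-11*, 000-0*, 000-1*, 0000-*, 0001-*, 001-0*, 001-1*, 0010-*, 0011-*, 01-00*, 01-01*, 01-11*, 010-1*, 0100-*, 011-1*, 0110-*, 1-001*, 1-010*, 1-011*, 1-100*, 10-10*, 100-1*, 1001-*, 101-0*, 110-1*, 1101-*
[col 2] --001*, --011*, --100, -0-10, -00-1*, -001-, -01-0, -10-1*, 0--00*, 0--01*, 0--11*, 0-0-1*, 0-00-*, 0-1-1*, 0-10-*, 00--0*, 00--1*, 00-0-*, 00-1-*, 000--*, 001--*, 01--1*, 01-0-*, 1-0-1*, 1-01-
[col 3] --0-1, 0---1, 0--0-, 00---
Prime implicants: --0-1, --100, -0-10, -001-, -01-0, 0---1, 0--0-, 00---, 1-01-
PI chart (minterm → PIs covering it):
  0 | 0--0-,00---
  1 | --0-1,0---1,0--0-,00---
  2 | -0-10,-001-,00---
  3 | --0-1,-001-,0---1,00---
  4 | --100,-01-0,0--0-,00---
  5 | 0---1,0--0-,00---
  6 | -0-10,-01-0,00---
  7 | 0---1,00---
  8 | 0--0-  (sole → essential)
  9 | --0-1,0---1,0--0-
  11 | --0-1,0---1
  12 | --100,0--0-
  13 | 0---1,0--0-
  15 | 0---1  (sole → essential)
  17 | --0-1  (sole → essential)
  18 | -0-10,-001-,1-01-
  19 | --0-1,-001-,1-01-
  20 | --100,-01-0
  22 | -0-10,-01-0
  25 | --0-1  (sole → essential)
  26 | 1-01-  (sole → essential)
  27 | --0-1,1-01-
  28 | --100  (sole → essential)
Essential prime implicants: --0-1, --100, 0---1, 0--0-, 1-01-

5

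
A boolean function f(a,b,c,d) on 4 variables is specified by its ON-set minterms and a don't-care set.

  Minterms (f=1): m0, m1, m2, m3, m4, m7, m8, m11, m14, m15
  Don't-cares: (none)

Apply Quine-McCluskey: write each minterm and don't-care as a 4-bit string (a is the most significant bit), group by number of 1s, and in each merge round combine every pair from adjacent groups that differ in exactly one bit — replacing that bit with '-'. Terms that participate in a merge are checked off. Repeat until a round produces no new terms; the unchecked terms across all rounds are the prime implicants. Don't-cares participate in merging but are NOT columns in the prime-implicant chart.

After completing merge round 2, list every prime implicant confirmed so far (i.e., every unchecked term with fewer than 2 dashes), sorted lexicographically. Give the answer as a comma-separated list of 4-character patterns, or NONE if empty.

-000, 0-00, 111-

size-2^0 implicants → 0000(✓)  0001(✓)  0010(✓)  0011(✓)  0100(✓)  0111(✓)  1000(✓)  1011(✓)  1110(✓)  1111(✓)
size-2^1 implicants → -000  -011(✓)  -111(✓)  0-00  0-11(✓)  00-0(✓)  00-1(✓)  000-(✓)  001-(✓)  1-11(✓)  111-
size-2^2 implicants → --11  00--
Unchecked terms (primes): --11, -000, 0-00, 00--, 111-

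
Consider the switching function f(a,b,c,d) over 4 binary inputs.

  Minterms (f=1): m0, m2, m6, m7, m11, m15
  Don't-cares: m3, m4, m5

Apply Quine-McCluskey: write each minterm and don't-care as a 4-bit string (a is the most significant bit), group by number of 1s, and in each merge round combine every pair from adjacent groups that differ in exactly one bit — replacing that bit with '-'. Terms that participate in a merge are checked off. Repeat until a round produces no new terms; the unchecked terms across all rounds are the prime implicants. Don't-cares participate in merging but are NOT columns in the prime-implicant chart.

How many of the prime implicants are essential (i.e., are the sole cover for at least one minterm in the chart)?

2

[col 0] 0000*, 0010*, 0011*, 0100*, 0101*, 0110*, 0111*, 1011*, 1111*
[col 1] -011*, -111*, 0-00*, 0-10*, 0-11*, 00-0*, 001-*, 01-0*, 01-1*, 010-*, 011-*, 1-11*
[col 2] --11, 0--0, 0-1-, 01--
Prime implicants: --11, 0--0, 0-1-, 01--
PI chart (minterm → PIs covering it):
  0 | 0--0  (sole → essential)
  2 | 0--0,0-1-
  6 | 0--0,0-1-,01--
  7 | --11,0-1-,01--
  11 | --11  (sole → essential)
  15 | --11  (sole → essential)
Essential prime implicants: --11, 0--0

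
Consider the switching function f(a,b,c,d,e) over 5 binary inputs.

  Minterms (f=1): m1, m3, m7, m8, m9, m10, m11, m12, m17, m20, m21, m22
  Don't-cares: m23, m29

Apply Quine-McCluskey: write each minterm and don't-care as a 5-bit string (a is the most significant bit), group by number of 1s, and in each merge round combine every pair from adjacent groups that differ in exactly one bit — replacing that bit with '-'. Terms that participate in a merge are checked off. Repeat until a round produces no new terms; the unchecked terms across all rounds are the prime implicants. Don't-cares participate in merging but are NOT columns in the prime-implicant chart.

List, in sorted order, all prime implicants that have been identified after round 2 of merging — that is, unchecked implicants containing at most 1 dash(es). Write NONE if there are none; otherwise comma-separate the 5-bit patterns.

-0001, -0111, 00-11, 01-00, 1-101, 10-01

Round 0: 00001✓ 00011✓ 00111✓ 01000✓ 01001✓ 01010✓ 01011✓ 01100✓ 10001✓ 10100✓ 10101✓ 10110✓ 10111✓ 11101✓
Round 1: -0001 -0111 0-001✓ 0-011✓ 00-11 000-1✓ 01-00 010-0✓ 010-1✓ 0100-✓ 0101-✓ 1-101 10-01 101-0✓ 101-1✓ 1010-✓ 1011-✓
Round 2: 0-0-1 010-- 101--
PIs = {-0001, -0111, 0-0-1, 00-11, 01-00, 010--, 1-101, 10-01, 101--}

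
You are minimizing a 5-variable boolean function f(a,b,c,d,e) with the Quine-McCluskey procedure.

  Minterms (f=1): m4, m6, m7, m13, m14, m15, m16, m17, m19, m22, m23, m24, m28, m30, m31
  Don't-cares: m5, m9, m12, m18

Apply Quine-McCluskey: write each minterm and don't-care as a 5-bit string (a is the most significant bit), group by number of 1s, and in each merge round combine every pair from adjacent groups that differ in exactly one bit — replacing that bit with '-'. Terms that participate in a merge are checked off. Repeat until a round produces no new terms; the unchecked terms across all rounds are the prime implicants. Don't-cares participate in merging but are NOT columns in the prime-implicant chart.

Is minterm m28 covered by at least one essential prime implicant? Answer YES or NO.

NO

size-2^0 implicants → 00100(✓)  00101(✓)  00110(✓)  00111(✓)  01001(✓)  01100(✓)  01101(✓)  01110(✓)  01111(✓)  10000(✓)  10001(✓)  10010(✓)  10011(✓)  10110(✓)  10111(✓)  11000(✓)  11100(✓)  11110(✓)  11111(✓)
size-2^1 implicants → -0110(✓)  -0111(✓)  -1100(✓)  -1110(✓)  -1111(✓)  0-100(✓)  0-101(✓)  0-110(✓)  0-111(✓)  001-0(✓)  001-1(✓)  0010-(✓)  0011-(✓)  01-01  011-0(✓)  011-1(✓)  0110-(✓)  0111-(✓)  1-000  1-110(✓)  1-111(✓)  10-10(✓)  10-11(✓)  100-0(✓)  100-1(✓)  1000-(✓)  1001-(✓)  1011-(✓)  11-00  111-0(✓)  1111-(✓)
size-2^2 implicants → --110(✓)  --111(✓)  -011-(✓)  -11-0  -111-(✓)  0-1-0(✓)  0-1-1(✓)  0-10-(✓)  0-11-(✓)  001--(✓)  011--(✓)  1-11-(✓)  10-1-  100--
size-2^3 implicants → --11-  0-1--
Unchecked terms (primes): --11-, -11-0, 0-1--, 01-01, 1-000, 10-1-, 100--, 11-00
Minterm coverage:
  m4 ⊆ 0-1-- [E]
  m6 ⊆ --11-,0-1--
  m7 ⊆ --11-,0-1--
  m13 ⊆ 0-1--,01-01
  m14 ⊆ --11-,-11-0,0-1--
  m15 ⊆ --11-,0-1--
  m16 ⊆ 1-000,100--
  m17 ⊆ 100-- [E]
  m19 ⊆ 10-1-,100--
  m22 ⊆ --11-,10-1-
  m23 ⊆ --11-,10-1-
  m24 ⊆ 1-000,11-00
  m28 ⊆ -11-0,11-00
  m30 ⊆ --11-,-11-0
  m31 ⊆ --11- [E]
E = {--11-, 0-1--, 100--}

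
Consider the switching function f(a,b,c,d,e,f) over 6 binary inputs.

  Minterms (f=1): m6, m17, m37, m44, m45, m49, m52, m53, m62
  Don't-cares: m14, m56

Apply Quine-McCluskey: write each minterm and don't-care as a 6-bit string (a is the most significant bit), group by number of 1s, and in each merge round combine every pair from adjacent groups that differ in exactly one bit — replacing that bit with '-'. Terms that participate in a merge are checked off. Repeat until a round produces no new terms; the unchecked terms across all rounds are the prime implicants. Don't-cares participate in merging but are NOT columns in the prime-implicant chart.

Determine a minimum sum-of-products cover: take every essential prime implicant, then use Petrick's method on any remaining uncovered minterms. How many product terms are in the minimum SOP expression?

6

Round 0: 000110✓ 001110✓ 010001✓ 100101✓ 101100✓ 101101✓ 110001✓ 110100✓ 110101✓ 111000 111110
Round 1: -10001 00-110 1-0101 10-101 10110- 110-01 11010-
PIs = {-10001, 00-110, 1-0101, 10-101, 10110-, 110-01, 11010-, 111000, 111110}
Coverage chart:
  m6: 00-110 ←essential
  m17: -10001 ←essential
  m37: 1-0101,10-101
  m44: 10110- ←essential
  m45: 10-101,10110-
  m49: -10001,110-01
  m52: 11010- ←essential
  m53: 1-0101,110-01,11010-
  m62: 111110 ←essential
Essential: -10001, 00-110, 10110-, 11010-, 111110
Petrick residual → 1-0101
Min cover (6 terms): bc'd'e'f + a'b'def' + ac'de'f + ab'cde' + abc'de' + abcdef'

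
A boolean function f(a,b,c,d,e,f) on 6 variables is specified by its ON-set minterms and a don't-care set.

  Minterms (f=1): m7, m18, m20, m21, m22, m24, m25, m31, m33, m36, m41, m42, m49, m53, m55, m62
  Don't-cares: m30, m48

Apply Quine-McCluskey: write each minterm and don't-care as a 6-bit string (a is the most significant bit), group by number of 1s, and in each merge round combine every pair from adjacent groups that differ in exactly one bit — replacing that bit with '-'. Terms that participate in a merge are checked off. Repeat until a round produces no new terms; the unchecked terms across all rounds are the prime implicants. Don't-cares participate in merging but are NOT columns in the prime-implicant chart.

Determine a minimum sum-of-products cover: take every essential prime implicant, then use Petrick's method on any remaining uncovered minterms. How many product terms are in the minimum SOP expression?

11

[col 0] 000111, 010010*, 010100*, 010101*, 010110*, 011000*, 011001*, 011110*, 011111*, 100001*, 100100, 101001*, 101010, 110000*, 110001*, 110101*, 110111*, 111110*
[col 1] -10101, -11110, 01-110, 010-10, 0101-0, 01010-, 01100-, 01111-, 1-0001, 10-001, 110-01, 11000-, 1101-1
Prime implicants: -10101, -11110, 000111, 01-110, 010-10, 0101-0, 01010-, 01100-, 01111-, 1-0001, 10-001, 100100, 101010, 110-01, 11000-, 1101-1
PI chart (minterm → PIs covering it):
  7 | 000111  (sole → essential)
  18 | 010-10  (sole → essential)
  20 | 0101-0,01010-
  21 | -10101,01010-
  22 | 01-110,010-10,0101-0
  24 | 01100-  (sole → essential)
  25 | 01100-  (sole → essential)
  31 | 01111-  (sole → essential)
  33 | 1-0001,10-001
  36 | 100100  (sole → essential)
  41 | 10-001  (sole → essential)
  42 | 101010  (sole → essential)
  49 | 1-0001,110-01,11000-
  53 | -10101,110-01,1101-1
  55 | 1101-1  (sole → essential)
  62 | -11110  (sole → essential)
Essential prime implicants: -11110, 000111, 010-10, 01100-, 01111-, 10-001, 100100, 101010, 1101-1
Petrick residual → 01010-, 1-0001
Minimum SOP uses 11 PIs: bcdef' + a'b'c'def + a'bc'ef' + a'bc'de' + a'bcd'e' + a'bcde + ac'd'e'f + ab'd'e'f + ab'c'de'f' + ab'cd'ef' + abc'df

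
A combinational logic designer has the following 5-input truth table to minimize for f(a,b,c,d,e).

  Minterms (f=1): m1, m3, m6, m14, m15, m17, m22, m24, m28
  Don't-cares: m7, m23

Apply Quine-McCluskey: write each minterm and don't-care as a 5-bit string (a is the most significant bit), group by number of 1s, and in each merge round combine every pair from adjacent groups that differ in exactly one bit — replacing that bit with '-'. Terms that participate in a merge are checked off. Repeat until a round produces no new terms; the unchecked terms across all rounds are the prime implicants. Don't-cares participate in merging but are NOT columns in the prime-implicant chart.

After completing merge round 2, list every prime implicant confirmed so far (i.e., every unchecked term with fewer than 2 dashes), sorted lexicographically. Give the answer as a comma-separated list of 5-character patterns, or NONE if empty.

-0001, 00-11, 000-1, 11-00

size-2^0 implicants → 00001(✓)  00011(✓)  00110(✓)  00111(✓)  01110(✓)  01111(✓)  10001(✓)  10110(✓)  10111(✓)  11000(✓)  11100(✓)
size-2^1 implicants → -0001  -0110(✓)  -0111(✓)  0-110(✓)  0-111(✓)  00-11  000-1  0011-(✓)  0111-(✓)  1011-(✓)  11-00
size-2^2 implicants → -011-  0-11-
Unchecked terms (primes): -0001, -011-, 0-11-, 00-11, 000-1, 11-00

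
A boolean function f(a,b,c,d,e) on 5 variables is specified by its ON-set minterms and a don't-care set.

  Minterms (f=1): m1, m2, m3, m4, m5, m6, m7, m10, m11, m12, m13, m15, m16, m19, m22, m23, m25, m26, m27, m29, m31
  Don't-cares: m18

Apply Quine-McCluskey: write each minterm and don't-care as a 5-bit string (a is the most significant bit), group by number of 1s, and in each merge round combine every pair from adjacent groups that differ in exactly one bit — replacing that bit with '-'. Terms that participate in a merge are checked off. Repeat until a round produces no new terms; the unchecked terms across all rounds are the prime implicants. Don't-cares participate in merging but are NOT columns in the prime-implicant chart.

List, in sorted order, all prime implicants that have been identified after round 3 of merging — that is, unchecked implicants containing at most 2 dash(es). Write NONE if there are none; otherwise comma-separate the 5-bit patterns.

-11-1, 0-1-1, 0-10-, 00--1, 001--, 100-0, 11--1

size-2^0 implicants → 00001(✓)  00010(✓)  00011(✓)  00100(✓)  00101(✓)  00110(✓)  00111(✓)  01010(✓)  01011(✓)  01100(✓)  01101(✓)  01111(✓)  10000(✓)  10010(✓)  10011(✓)  10110(✓)  10111(✓)  11001(✓)  11010(✓)  11011(✓)  11101(✓)  11111(✓)
size-2^1 implicants → -0010(✓)  -0011(✓)  -0110(✓)  -0111(✓)  -1010(✓)  -1011(✓)  -1101(✓)  -1111(✓)  0-010(✓)  0-011(✓)  0-100(✓)  0-101(✓)  0-111(✓)  00-01(✓)  00-10(✓)  00-11(✓)  000-1(✓)  0001-(✓)  001-0(✓)  001-1(✓)  0010-(✓)  0011-(✓)  01-11(✓)  0101-(✓)  011-1(✓)  0110-(✓)  1-010(✓)  1-011(✓)  1-111(✓)  10-10(✓)  10-11(✓)  100-0  1001-(✓)  1011-(✓)  11-01(✓)  11-11(✓)  110-1(✓)  1101-(✓)  111-1(✓)
size-2^2 implicants → --010(✓)  --011(✓)  --111(✓)  -0-10(✓)  -0-11(✓)  -001-(✓)  -011-(✓)  -1-11(✓)  -101-(✓)  -11-1  0--11(✓)  0-01-(✓)  0-1-1  0-10-  00--1  00-1-(✓)  001--  1--11(✓)  1-01-(✓)  10-1-(✓)  11--1
size-2^3 implicants → ---11  --01-  -0-1-
Unchecked terms (primes): ---11, --01-, -0-1-, -11-1, 0-1-1, 0-10-, 00--1, 001--, 100-0, 11--1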